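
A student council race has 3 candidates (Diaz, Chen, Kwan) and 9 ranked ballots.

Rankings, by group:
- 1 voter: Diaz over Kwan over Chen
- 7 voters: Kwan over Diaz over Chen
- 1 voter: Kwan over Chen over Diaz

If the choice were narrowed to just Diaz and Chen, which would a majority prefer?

Ballots ranking Diaz above Chen: 1 + 7 = 8.
Ballots ranking Chen above Diaz: 9 − 8 = 1.
Diaz wins the head-to-head 8–1.

Diaz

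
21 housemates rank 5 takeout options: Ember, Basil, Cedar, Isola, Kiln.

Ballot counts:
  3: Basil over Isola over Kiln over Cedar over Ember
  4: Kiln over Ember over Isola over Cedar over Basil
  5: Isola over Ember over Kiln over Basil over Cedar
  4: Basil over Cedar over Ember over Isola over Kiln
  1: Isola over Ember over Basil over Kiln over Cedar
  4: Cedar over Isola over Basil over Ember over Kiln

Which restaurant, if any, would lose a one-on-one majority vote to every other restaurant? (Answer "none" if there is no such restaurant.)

none

Pairwise majorities:
Ember vs Basil: Basil, 11–10.
Ember vs Cedar: Cedar wins 11–10.
Ember vs Isola: Isola, 13–8.
Ember vs Kiln: 5+4+1+4 = 14 for Ember, 7 for Kiln — Ember by 14–7.
Basil vs Cedar: Basil is ranked higher on 3+5+4+1 = 13 ballots, Cedar on 8. Basil wins 13–8.
Basil vs Isola: Isola, 14–7.
Basil vs Kiln: Basil, 12–9.
Cedar vs Isola: 4+4 = 8 for Cedar, 13 for Isola — Isola by 13–8.
Cedar vs Kiln: 8 to 13, Kiln.
Isola vs Kiln: Isola wins 17–4.
Every restaurant wins at least one matchup (Ember beats Kiln; Basil beats Ember; Cedar beats Ember; Isola beats Ember; Kiln beats Cedar), so there is no Condorcet loser.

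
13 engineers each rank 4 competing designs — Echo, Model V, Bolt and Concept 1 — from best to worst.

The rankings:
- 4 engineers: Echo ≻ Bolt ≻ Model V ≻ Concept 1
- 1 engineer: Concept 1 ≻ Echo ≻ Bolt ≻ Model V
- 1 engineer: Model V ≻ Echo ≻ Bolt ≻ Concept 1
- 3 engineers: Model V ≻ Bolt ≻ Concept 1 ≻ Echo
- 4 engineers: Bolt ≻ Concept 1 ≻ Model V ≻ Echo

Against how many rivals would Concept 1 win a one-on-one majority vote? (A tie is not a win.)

Concept 1 against each rival (13 engineers):
Concept 1 vs Echo: Concept 1 wins 8–5.
Concept 1 vs Model V: 5 to 8, Model V.
Concept 1 vs Bolt: Concept 1 is ranked higher on 1 ballot, Bolt on 12. Bolt wins 12–1.
Concept 1 beats Echo; loses to Model V, Bolt — 1 pairwise win.

1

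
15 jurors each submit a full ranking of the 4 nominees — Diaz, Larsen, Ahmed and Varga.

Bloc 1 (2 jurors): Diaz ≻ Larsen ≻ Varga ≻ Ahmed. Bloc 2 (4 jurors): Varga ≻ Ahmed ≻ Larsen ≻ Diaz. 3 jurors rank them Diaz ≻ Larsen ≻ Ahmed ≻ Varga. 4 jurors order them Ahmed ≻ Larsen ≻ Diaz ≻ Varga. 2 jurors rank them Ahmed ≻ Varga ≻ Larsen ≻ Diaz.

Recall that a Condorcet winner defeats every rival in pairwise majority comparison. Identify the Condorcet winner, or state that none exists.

Check each pair by majority over 15 ballots:
Diaz–Larsen: Larsen 10–5.
Diaz–Ahmed: Ahmed 10–5.
Diaz vs Varga: Diaz, 9–6.
Larsen vs Ahmed: Ahmed wins 10–5.
Larsen–Varga: Larsen 9–6.
Ahmed–Varga: Ahmed 9–6.
Ahmed beats each of Diaz, Larsen, Varga — Ahmed is the Condorcet winner.

Ahmed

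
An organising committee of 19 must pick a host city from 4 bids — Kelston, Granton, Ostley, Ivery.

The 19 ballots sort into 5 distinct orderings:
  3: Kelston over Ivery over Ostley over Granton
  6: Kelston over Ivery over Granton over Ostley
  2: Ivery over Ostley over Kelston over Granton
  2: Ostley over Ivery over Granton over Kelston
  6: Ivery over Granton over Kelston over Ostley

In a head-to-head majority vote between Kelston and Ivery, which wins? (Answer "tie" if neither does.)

Ballots ranking Kelston above Ivery: 3 + 6 = 9.
Ballots ranking Ivery above Kelston: 19 − 9 = 10.
Ivery wins the head-to-head 10–9.

Ivery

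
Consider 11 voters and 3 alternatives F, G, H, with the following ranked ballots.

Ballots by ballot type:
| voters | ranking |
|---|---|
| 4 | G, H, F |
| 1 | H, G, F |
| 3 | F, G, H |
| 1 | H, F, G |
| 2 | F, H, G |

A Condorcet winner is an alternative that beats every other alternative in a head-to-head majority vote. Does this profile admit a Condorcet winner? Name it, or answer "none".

Check each pair by majority over 11 ballots:
F vs G: F, 6–5.
F–H: H 6–5.
G vs H: G wins 7–4.
No alternative is unbeaten: F loses to H; G loses to F; H loses to G. In particular F beats G beats H beats F is a majority cycle — no Condorcet winner exists.

none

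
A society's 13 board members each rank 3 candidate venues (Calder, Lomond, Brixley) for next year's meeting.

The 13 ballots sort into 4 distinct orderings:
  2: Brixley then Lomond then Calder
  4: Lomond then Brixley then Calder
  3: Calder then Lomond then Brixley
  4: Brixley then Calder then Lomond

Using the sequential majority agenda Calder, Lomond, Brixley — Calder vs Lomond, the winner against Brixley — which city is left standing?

Round 1: Calder vs Lomond — 7–6, Calder advances.
Round 2: Calder vs Brixley — 3–10, Brixley advances.
The agenda winner is Brixley.

Brixley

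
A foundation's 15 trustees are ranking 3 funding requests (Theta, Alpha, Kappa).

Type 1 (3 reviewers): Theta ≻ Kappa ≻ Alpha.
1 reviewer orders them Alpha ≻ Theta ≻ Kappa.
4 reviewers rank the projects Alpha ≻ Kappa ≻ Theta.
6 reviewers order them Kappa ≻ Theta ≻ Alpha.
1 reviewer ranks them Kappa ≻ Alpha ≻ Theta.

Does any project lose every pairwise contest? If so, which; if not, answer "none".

Pairwise majorities:
Theta vs Alpha: 3+6 = 9 for Theta, 6 for Alpha — Theta by 9–6.
Theta vs Kappa: Theta preferred on 3+1 = 4 ballots; Kappa wins 11–4.
Alpha–Kappa: Kappa 10–5.
Only Alpha has no wins; Alpha is the Condorcet loser.

Alpha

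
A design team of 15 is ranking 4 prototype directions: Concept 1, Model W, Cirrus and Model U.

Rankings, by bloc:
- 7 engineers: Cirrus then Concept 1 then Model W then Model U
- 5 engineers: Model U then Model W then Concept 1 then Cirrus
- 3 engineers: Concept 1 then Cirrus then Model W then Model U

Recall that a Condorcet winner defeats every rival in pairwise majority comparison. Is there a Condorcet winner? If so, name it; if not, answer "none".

Pairwise majorities:
Concept 1 vs Model W: Concept 1 wins 10–5.
Concept 1 vs Cirrus: Concept 1 is ranked higher on 5+3 = 8 ballots, Cirrus on 7. Concept 1 wins 8–7.
Concept 1 vs Model U: Concept 1, 10–5.
Model W vs Cirrus: Cirrus, 10–5.
Model W vs Model U: Model W preferred on 7+3 = 10 ballots; Model W wins 10–5.
Cirrus vs Model U: 7+3 = 10 for Cirrus, 5 for Model U — Cirrus by 10–5.
Concept 1 defeats every rival head-to-head and is the Condorcet winner.

Concept 1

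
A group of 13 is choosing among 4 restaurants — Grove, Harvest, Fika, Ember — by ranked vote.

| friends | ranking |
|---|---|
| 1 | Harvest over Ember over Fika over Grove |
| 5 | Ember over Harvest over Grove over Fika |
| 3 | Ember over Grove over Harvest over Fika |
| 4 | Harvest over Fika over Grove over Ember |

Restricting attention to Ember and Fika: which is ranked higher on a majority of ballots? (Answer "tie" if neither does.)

Ballots ranking Ember above Fika: 1 + 5 + 3 = 9.
Ballots ranking Fika above Ember: 13 − 9 = 4.
Ember wins the head-to-head 9–4.

Ember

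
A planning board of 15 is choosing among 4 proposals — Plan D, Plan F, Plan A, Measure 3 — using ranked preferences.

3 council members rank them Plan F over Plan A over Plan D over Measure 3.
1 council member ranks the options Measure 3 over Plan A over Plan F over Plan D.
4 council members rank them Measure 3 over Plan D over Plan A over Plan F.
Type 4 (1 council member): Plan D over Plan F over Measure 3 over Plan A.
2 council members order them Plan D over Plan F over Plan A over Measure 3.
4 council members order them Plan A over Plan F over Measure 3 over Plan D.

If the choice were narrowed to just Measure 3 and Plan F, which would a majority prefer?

Plan F

Ballots ranking Measure 3 above Plan F: 1 + 4 = 5.
Ballots ranking Plan F above Measure 3: 15 − 5 = 10.
Plan F wins the head-to-head 10–5.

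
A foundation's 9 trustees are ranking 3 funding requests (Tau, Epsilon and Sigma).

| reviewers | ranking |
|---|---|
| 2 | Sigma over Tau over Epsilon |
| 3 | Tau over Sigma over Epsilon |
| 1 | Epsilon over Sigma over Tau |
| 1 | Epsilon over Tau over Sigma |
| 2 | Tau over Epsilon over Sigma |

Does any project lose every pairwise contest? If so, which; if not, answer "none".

Pairwise majorities:
Tau vs Epsilon: Tau, 7–2.
Tau vs Sigma: Tau, 6–3.
Epsilon vs Sigma: 4 to 5, Sigma.
Only Epsilon has no wins; Epsilon is the Condorcet loser.

Epsilon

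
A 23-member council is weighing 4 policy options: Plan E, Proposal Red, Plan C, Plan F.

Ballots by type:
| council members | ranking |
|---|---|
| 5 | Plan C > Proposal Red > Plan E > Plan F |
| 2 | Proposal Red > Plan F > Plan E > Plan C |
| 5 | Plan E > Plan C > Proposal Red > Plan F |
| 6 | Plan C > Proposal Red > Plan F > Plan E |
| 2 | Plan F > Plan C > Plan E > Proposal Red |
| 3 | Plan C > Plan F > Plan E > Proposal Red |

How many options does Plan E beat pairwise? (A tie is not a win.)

0

Plan E against each rival (23 council members):
Plan E vs Proposal Red: Proposal Red, 13–10.
Plan E vs Plan C: Plan C, 16–7.
Plan E vs Plan F: Plan F wins 13–10.
Plan E beats no one; loses to Proposal Red, Plan C, Plan F — 0 pairwise wins.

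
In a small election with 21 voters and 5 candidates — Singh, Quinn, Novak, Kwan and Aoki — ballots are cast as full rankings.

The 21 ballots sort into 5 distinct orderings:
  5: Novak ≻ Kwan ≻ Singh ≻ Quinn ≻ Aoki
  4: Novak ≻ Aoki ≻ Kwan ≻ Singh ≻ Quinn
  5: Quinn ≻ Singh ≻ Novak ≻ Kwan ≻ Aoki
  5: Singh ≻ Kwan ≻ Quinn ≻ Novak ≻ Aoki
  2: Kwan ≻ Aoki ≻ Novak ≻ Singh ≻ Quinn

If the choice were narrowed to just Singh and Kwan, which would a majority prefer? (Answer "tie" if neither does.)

Kwan

Ballots ranking Singh above Kwan: 5 + 5 = 10.
Ballots ranking Kwan above Singh: 21 − 10 = 11.
Kwan wins the head-to-head 11–10.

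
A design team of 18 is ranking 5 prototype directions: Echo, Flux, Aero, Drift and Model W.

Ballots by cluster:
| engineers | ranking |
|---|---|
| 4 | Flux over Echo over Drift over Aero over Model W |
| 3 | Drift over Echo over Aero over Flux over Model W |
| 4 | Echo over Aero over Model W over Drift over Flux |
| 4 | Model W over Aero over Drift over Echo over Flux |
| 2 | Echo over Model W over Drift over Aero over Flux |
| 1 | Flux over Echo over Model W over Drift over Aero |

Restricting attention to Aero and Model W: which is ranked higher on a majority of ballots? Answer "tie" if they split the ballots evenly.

Aero

Ballots ranking Aero above Model W: 4 + 3 + 4 = 11.
Ballots ranking Model W above Aero: 18 − 11 = 7.
Aero wins the head-to-head 11–7.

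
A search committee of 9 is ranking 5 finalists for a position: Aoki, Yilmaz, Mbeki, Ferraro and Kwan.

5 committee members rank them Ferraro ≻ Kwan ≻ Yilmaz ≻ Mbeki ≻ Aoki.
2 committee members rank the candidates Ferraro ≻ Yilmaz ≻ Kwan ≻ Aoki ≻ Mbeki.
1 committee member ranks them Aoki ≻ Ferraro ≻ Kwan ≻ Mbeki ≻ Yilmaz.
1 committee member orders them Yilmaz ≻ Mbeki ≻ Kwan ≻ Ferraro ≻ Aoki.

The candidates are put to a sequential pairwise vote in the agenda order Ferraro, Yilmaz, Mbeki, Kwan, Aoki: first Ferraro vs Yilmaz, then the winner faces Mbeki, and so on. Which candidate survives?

Ferraro

Round 1: Ferraro vs Yilmaz — 8–1, Ferraro advances.
Round 2: Ferraro vs Mbeki — 8–1, Ferraro advances.
Round 3: Ferraro vs Kwan — 8–1, Ferraro advances.
Round 4: Ferraro vs Aoki — 8–1, Ferraro advances.
The agenda winner is Ferraro.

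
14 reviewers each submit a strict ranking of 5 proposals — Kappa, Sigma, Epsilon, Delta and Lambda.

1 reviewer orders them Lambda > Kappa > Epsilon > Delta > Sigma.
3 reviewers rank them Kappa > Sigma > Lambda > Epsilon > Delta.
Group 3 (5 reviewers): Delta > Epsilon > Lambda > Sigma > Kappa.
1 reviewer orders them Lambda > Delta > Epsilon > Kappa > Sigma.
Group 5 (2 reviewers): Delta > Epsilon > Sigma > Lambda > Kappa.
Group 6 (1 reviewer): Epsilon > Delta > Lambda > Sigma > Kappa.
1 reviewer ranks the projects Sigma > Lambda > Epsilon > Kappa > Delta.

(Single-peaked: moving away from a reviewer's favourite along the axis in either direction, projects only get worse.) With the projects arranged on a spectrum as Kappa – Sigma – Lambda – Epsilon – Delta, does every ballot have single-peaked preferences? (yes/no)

Axis positions: Kappa=1, Sigma=2, Lambda=3, Epsilon=4, Delta=5.
Group 1: ranking walks positions 3-1-4-5-2; Kappa is ranked above Sigma even though Sigma lies between Kappa and the peak Lambda on the axis — preferences dip and rise again. Not single-peaked.
Group 2 (peak Kappa at position 1): ranking walks positions 1-2-3-4-5, expanding outward from the peak — single-peaked.
Group 3 (peak Delta at position 5): ranking walks positions 5-4-3-2-1, expanding outward from the peak — single-peaked.
Group 4: ranking walks positions 3-5-4-1-2; Delta is ranked above Epsilon even though Epsilon lies between Delta and the peak Lambda on the axis — preferences dip and rise again. Not single-peaked.
Group 5: ranking walks positions 5-4-2-3-1; Sigma is ranked above Lambda even though Lambda lies between Sigma and the peak Delta on the axis — preferences dip and rise again. Not single-peaked.
Group 6 (peak Epsilon at position 4): ranking walks positions 4-5-3-2-1, expanding outward from the peak — single-peaked.
Group 7 (peak Sigma at position 2): ranking walks positions 2-3-4-1-5, expanding outward from the peak — single-peaked.
Group 1 violates single-peakedness, so the profile is not single-peaked on this axis.

no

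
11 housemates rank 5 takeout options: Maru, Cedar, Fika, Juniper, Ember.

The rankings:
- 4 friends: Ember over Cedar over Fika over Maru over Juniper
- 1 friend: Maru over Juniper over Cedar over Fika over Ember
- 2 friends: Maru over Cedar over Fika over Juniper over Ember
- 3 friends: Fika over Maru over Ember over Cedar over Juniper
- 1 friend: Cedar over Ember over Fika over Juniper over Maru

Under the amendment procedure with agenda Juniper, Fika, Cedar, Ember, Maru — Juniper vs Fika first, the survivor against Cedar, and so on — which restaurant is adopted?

Round 1: Juniper vs Fika — 1–10, Fika advances.
Round 2: Fika vs Cedar — 3–8, Cedar advances.
Round 3: Cedar vs Ember — 4–7, Ember advances.
Round 4: Ember vs Maru — 5–6, Maru advances.
The agenda winner is Maru.

Maru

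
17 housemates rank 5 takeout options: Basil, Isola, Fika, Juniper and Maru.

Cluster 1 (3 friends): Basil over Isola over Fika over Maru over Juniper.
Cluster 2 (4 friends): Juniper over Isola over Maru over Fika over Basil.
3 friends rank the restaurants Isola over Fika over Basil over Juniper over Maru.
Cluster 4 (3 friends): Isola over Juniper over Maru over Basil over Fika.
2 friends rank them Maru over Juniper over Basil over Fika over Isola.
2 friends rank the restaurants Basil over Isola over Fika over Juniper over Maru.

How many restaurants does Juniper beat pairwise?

3

Juniper against each rival (17 friends):
Juniper–Basil: Juniper 9–8.
Juniper–Isola: Isola 11–6.
Juniper–Fika: Juniper 9–8.
Juniper vs Maru: Juniper wins 12–5.
Juniper beats Basil, Fika, Maru; loses to Isola — 3 pairwise wins.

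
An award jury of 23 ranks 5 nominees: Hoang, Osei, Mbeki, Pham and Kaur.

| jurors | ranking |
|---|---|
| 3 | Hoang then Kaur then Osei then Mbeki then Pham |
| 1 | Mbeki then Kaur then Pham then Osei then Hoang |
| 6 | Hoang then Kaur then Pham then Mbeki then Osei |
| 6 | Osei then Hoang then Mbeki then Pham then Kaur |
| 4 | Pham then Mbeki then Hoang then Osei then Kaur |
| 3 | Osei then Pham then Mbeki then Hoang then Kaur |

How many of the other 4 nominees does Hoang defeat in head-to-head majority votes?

Hoang against each rival (23 jurors):
Hoang vs Osei: Hoang is ranked higher on 3+6+4 = 13 ballots, Osei on 10. Hoang wins 13–10.
Hoang vs Mbeki: Hoang preferred on 3+6+6 = 15 ballots; Hoang wins 15–8.
Hoang–Pham: Hoang 15–8.
Hoang vs Kaur: Hoang is ranked higher on 3+6+6+4+3 = 22 ballots, Kaur on 1. Hoang wins 22–1.
Hoang beats Osei, Mbeki, Pham, Kaur — 4 pairwise wins.

4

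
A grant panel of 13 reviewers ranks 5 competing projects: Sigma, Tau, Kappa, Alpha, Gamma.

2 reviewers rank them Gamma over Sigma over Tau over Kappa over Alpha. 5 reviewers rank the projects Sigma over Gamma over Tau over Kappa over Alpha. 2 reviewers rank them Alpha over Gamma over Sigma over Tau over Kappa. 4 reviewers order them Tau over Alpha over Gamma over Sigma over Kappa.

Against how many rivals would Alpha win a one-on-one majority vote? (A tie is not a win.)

Alpha against each rival (13 reviewers):
Alpha vs Sigma: Alpha preferred on 2+4 = 6 ballots; Sigma wins 7–6.
Alpha–Tau: Tau 11–2.
Alpha vs Kappa: Kappa, 7–6.
Alpha vs Gamma: 6 to 7, Gamma.
Alpha beats no one; loses to Sigma, Tau, Kappa, Gamma — 0 pairwise wins.

0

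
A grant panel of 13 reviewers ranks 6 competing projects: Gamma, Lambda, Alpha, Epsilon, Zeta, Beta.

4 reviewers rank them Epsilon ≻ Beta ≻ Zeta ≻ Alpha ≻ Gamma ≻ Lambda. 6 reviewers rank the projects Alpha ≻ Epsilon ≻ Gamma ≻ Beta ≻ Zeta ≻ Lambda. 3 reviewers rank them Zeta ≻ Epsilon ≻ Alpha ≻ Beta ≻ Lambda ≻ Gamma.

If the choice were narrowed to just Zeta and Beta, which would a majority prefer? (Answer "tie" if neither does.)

Beta

Ballots ranking Zeta above Beta: 3.
Ballots ranking Beta above Zeta: 13 − 3 = 10.
Beta wins the head-to-head 10–3.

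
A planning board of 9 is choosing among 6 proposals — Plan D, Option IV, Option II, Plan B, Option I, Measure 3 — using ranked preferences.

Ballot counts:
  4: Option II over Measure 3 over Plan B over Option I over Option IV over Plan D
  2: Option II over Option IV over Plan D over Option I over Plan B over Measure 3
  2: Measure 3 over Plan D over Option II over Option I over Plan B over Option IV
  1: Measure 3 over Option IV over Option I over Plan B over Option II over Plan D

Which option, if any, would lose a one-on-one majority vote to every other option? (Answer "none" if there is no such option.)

Head-to-head results (9 council members):
Plan D vs Option IV: Plan D is ranked higher on 2 ballots, Option IV on 7. Option IV wins 7–2.
Plan D vs Option II: 2 for Plan D, 7 for Option II — Option II by 7–2.
Plan D vs Plan B: 4 to 5, Plan B.
Plan D vs Option I: 4 to 5, Option I.
Plan D–Measure 3: Measure 3 7–2.
Option IV vs Option II: Option II wins 8–1.
Option IV vs Plan B: Plan B wins 6–3.
Option IV vs Option I: Option IV preferred on 2+1 = 3 ballots; Option I wins 6–3.
Option IV vs Measure 3: 2 to 7, Measure 3.
Option II vs Plan B: Option II, 8–1.
Option II–Option I: Option II 8–1.
Option II vs Measure 3: Option II, 6–3.
Plan B vs Option I: 4 for Plan B, 5 for Option I — Option I by 5–4.
Plan B vs Measure 3: Measure 3 wins 7–2.
Option I vs Measure 3: 2 for Option I, 7 for Measure 3 — Measure 3 by 7–2.
Only Plan D has no wins; Plan D is the Condorcet loser.

Plan D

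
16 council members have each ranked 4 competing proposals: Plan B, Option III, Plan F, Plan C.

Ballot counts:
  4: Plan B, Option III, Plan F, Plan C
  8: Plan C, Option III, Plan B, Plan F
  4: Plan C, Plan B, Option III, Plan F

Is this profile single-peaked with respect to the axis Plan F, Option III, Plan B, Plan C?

no

Axis positions: Plan F=1, Option III=2, Plan B=3, Plan C=4.
Faction 1 (peak Plan B at position 3): ranking walks positions 3-2-1-4, expanding outward from the peak — single-peaked.
Faction 2: ranking walks positions 4-2-3-1; Option III is ranked above Plan B even though Plan B lies between Option III and the peak Plan C on the axis — preferences dip and rise again. Not single-peaked.
Faction 3 (peak Plan C at position 4): ranking walks positions 4-3-2-1, expanding outward from the peak — single-peaked.
Faction 2 violates single-peakedness, so the profile is not single-peaked on this axis.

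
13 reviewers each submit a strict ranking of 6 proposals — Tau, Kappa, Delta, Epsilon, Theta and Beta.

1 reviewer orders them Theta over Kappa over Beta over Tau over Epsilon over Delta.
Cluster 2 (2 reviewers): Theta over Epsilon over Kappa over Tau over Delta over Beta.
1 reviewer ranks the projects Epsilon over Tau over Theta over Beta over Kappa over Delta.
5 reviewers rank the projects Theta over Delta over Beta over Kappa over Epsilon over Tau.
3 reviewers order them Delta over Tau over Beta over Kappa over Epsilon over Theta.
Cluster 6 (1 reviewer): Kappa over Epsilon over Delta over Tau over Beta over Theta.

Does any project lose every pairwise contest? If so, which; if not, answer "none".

Pairwise majorities:
Tau vs Kappa: Tau is ranked higher on 1+3 = 4 ballots, Kappa on 9. Kappa wins 9–4.
Tau vs Delta: Delta, 9–4.
Tau vs Epsilon: 1+3 = 4 for Tau, 9 for Epsilon — Epsilon by 9–4.
Tau–Theta: Theta 8–5.
Tau vs Beta: Tau wins 7–6.
Kappa vs Delta: 5 to 8, Delta.
Kappa vs Epsilon: Kappa is ranked higher on 1+5+3+1 = 10 ballots, Epsilon on 3. Kappa wins 10–3.
Kappa–Theta: Theta 9–4.
Kappa vs Beta: 4 to 9, Beta.
Delta vs Epsilon: Delta preferred on 5+3 = 8 ballots; Delta wins 8–5.
Delta–Theta: Theta 9–4.
Delta vs Beta: 11 to 2, Delta.
Epsilon vs Theta: Epsilon is ranked higher on 1+3+1 = 5 ballots, Theta on 8. Theta wins 8–5.
Epsilon vs Beta: Epsilon is ranked higher on 2+1+1 = 4 ballots, Beta on 9. Beta wins 9–4.
Theta–Beta: Theta 9–4.
Every project wins at least one matchup (Tau beats Beta; Kappa beats Tau; Delta beats Tau; Epsilon beats Tau; Theta beats Tau; Beta beats Kappa), so there is no Condorcet loser.

none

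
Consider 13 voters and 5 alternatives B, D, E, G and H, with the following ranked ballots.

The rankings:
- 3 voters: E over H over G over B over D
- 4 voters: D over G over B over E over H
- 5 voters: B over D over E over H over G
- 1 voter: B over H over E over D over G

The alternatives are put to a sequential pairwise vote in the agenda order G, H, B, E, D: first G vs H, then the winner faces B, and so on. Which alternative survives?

B

Round 1: G vs H — 4–9, H advances.
Round 2: H vs B — 3–10, B advances.
Round 3: B vs E — 10–3, B advances.
Round 4: B vs D — 9–4, B advances.
The agenda winner is B.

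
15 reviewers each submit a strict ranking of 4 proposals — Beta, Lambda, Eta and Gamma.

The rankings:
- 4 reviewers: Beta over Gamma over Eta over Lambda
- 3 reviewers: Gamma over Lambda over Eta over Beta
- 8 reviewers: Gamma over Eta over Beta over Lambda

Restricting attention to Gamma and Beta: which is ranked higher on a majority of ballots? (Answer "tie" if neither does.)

Ballots ranking Gamma above Beta: 3 + 8 = 11.
Ballots ranking Beta above Gamma: 15 − 11 = 4.
Gamma wins the head-to-head 11–4.

Gamma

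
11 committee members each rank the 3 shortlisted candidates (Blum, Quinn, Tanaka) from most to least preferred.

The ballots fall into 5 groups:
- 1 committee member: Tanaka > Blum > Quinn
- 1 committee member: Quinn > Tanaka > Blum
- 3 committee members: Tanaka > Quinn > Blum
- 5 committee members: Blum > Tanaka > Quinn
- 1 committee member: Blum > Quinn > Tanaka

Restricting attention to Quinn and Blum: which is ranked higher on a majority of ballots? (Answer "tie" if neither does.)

Ballots ranking Quinn above Blum: 1 + 3 = 4.
Ballots ranking Blum above Quinn: 11 − 4 = 7.
Blum wins the head-to-head 7–4.

Blum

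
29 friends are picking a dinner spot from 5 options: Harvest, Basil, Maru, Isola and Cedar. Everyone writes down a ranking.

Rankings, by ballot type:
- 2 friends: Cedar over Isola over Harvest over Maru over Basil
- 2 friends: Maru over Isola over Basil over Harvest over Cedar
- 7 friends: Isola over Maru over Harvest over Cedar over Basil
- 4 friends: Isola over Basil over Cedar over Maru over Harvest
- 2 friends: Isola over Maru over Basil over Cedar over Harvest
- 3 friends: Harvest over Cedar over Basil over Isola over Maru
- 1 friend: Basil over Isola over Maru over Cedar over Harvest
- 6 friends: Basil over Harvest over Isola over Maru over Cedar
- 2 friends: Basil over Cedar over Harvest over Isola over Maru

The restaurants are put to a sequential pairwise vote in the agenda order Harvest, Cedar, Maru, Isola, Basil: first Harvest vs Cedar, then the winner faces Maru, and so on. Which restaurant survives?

Round 1: Harvest vs Cedar — 18–11, Harvest advances.
Round 2: Harvest vs Maru — 13–16, Maru advances.
Round 3: Maru vs Isola — 2–27, Isola advances.
Round 4: Isola vs Basil — 17–12, Isola advances.
Isola survives the agenda.

Isola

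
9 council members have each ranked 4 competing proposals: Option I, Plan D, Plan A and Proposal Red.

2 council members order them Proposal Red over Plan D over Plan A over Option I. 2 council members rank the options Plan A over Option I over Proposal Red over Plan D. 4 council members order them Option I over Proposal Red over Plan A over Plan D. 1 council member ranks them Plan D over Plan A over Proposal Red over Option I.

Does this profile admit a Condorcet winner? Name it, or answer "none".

Pairwise majorities:
Option I vs Plan D: Option I wins 6–3.
Option I vs Plan A: 4 to 5, Plan A.
Option I–Proposal Red: Option I 6–3.
Plan D–Plan A: Plan A 6–3.
Plan D vs Proposal Red: 1 for Plan D, 8 for Proposal Red — Proposal Red by 8–1.
Plan A vs Proposal Red: Proposal Red wins 6–3.
No option is unbeaten: Option I loses to Plan A; Plan D loses to Option I; Plan A loses to Proposal Red; Proposal Red loses to Option I. In particular Option I beats Proposal Red beats Plan A beats Option I is a majority cycle — no Condorcet winner exists.

none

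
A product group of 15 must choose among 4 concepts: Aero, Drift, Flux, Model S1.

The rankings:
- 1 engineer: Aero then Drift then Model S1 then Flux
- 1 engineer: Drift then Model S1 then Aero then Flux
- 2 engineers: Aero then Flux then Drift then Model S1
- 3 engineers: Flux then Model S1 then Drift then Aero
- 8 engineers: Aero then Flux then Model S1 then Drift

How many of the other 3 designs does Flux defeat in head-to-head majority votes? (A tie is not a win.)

Flux against each rival (15 engineers):
Flux vs Aero: Flux is ranked higher on 3 ballots, Aero on 12. Aero wins 12–3.
Flux vs Drift: Flux preferred on 2+3+8 = 13 ballots; Flux wins 13–2.
Flux vs Model S1: Flux, 13–2.
Flux beats Drift, Model S1; loses to Aero — 2 pairwise wins.

2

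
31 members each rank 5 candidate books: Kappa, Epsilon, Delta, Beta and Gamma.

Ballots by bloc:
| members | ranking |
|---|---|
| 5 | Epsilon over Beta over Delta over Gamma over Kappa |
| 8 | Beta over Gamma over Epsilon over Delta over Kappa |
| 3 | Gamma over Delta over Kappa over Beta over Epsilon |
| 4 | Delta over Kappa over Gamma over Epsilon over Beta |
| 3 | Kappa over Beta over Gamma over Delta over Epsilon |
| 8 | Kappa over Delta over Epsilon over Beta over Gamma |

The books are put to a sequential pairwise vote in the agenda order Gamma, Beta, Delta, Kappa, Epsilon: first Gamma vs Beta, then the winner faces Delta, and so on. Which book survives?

Kappa

Round 1: Gamma vs Beta — 7–24, Beta advances.
Round 2: Beta vs Delta — 16–15, Beta advances.
Round 3: Beta vs Kappa — 13–18, Kappa advances.
Round 4: Kappa vs Epsilon — 18–13, Kappa advances.
Kappa survives the agenda.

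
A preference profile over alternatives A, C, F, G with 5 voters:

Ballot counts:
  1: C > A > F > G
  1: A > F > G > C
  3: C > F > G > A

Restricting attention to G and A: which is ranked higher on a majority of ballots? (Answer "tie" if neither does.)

Ballots ranking G above A: 3.
Ballots ranking A above G: 5 − 3 = 2.
G wins the head-to-head 3–2.

G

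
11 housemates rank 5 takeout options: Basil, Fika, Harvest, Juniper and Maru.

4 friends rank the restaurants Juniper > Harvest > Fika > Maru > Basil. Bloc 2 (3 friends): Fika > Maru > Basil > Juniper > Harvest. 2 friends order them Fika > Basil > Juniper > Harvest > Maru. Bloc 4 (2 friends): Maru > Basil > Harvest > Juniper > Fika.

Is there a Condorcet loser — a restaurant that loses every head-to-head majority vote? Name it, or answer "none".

none

Head-to-head results (11 friends):
Basil vs Fika: Fika, 9–2.
Basil vs Harvest: Basil is ranked higher on 3+2+2 = 7 ballots, Harvest on 4. Basil wins 7–4.
Basil vs Juniper: Basil wins 7–4.
Basil–Maru: Maru 9–2.
Fika vs Harvest: Harvest wins 6–5.
Fika vs Juniper: Juniper, 6–5.
Fika vs Maru: Fika wins 9–2.
Harvest vs Juniper: Harvest preferred on 2 ballots; Juniper wins 9–2.
Harvest vs Maru: 6 to 5, Harvest.
Juniper vs Maru: Juniper preferred on 4+2 = 6 ballots; Juniper wins 6–5.
Each restaurant has at least one pairwise win (Basil beats Harvest; Fika beats Basil; Harvest beats Fika; Juniper beats Fika; Maru beats Basil) — no Condorcet loser.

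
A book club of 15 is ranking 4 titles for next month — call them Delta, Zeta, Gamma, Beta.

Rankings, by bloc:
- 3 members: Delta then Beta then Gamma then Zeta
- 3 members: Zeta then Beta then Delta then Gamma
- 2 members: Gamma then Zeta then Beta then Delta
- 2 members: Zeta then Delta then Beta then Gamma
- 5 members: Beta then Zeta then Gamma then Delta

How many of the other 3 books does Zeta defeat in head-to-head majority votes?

2

Zeta against each rival (15 members):
Zeta vs Delta: Zeta, 12–3.
Zeta vs Gamma: Zeta wins 10–5.
Zeta vs Beta: 7 to 8, Beta.
Zeta beats Delta, Gamma; loses to Beta — 2 pairwise wins.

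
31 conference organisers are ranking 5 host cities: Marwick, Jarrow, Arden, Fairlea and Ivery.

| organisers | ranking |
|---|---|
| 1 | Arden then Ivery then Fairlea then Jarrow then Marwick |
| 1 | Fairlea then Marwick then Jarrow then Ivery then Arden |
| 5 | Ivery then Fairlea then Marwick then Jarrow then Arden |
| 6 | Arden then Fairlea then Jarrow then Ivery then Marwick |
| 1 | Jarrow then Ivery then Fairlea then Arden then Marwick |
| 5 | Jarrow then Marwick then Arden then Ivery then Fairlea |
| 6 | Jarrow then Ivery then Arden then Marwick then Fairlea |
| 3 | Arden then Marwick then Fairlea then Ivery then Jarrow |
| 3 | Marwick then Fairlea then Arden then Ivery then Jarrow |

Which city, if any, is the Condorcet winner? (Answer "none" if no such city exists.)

none

Head-to-head results (31 organisers):
Marwick vs Jarrow: 1+5+3+3 = 12 for Marwick, 19 for Jarrow — Jarrow by 19–12.
Marwick vs Arden: Marwick is ranked higher on 1+5+5+3 = 14 ballots, Arden on 17. Arden wins 17–14.
Marwick–Fairlea: Marwick 17–14.
Marwick vs Ivery: Ivery wins 19–12.
Jarrow vs Arden: Jarrow preferred on 1+5+1+5+6 = 18 ballots; Jarrow wins 18–13.
Jarrow vs Fairlea: Fairlea wins 19–12.
Jarrow–Ivery: Jarrow 19–12.
Arden vs Fairlea: 1+6+5+6+3 = 21 for Arden, 10 for Fairlea — Arden by 21–10.
Arden vs Ivery: 1+6+5+3+3 = 18 for Arden, 13 for Ivery — Arden by 18–13.
Fairlea vs Ivery: Ivery wins 18–13.
No city is unbeaten: Marwick loses to Jarrow; Jarrow loses to Fairlea; Arden loses to Jarrow; Fairlea loses to Marwick; Ivery loses to Jarrow. In particular Marwick > Fairlea > Jarrow > Marwick is a majority cycle — no Condorcet winner exists.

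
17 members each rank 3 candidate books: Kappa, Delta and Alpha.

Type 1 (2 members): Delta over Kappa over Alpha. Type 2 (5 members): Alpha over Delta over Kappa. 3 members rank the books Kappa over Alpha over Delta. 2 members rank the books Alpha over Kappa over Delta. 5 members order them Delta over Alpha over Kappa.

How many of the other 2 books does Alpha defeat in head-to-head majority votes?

Alpha against each rival (17 members):
Alpha vs Kappa: Alpha, 12–5.
Alpha vs Delta: Alpha is ranked higher on 5+3+2 = 10 ballots, Delta on 7. Alpha wins 10–7.
Alpha beats Kappa, Delta — 2 pairwise wins.

2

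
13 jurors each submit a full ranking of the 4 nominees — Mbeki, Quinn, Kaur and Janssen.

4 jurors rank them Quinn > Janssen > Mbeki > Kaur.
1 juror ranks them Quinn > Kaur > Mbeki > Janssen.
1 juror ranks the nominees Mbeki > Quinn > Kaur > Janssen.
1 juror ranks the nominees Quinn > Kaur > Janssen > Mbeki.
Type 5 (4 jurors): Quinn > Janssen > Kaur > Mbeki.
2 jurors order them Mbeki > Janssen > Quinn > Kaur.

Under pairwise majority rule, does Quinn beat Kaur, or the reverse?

Ballots ranking Quinn above Kaur: 4 + 1 + 1 + 1 + 4 + 2 = 13.
Ballots ranking Kaur above Quinn: 13 − 13 = 0.
Quinn wins the head-to-head 13–0.

Quinn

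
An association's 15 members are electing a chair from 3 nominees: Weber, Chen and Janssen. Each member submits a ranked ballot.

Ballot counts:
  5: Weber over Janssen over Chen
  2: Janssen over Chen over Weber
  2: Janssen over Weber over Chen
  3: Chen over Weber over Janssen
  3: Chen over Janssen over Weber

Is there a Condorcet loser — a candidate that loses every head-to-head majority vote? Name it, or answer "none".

none

Head-to-head results (15 voters):
Weber vs Chen: Weber preferred on 5+2 = 7 ballots; Chen wins 8–7.
Weber vs Janssen: Weber is ranked higher on 5+3 = 8 ballots, Janssen on 7. Weber wins 8–7.
Chen–Janssen: Janssen 9–6.
No candidate is winless: Weber beats Janssen; Chen beats Weber; Janssen beats Chen. There is no Condorcet loser.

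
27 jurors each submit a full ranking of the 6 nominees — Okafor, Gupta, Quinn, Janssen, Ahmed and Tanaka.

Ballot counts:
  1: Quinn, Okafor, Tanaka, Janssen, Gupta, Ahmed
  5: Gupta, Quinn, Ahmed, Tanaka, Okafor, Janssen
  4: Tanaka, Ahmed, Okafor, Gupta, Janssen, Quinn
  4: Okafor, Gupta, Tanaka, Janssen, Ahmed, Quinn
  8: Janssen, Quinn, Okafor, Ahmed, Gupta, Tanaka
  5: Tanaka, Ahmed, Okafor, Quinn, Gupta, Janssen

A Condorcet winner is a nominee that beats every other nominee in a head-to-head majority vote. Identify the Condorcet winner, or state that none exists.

Pairwise majorities:
Okafor vs Gupta: Okafor, 22–5.
Okafor vs Quinn: Quinn wins 14–13.
Okafor vs Janssen: Okafor wins 19–8.
Okafor vs Ahmed: Ahmed wins 14–13.
Okafor vs Tanaka: Tanaka, 14–13.
Gupta–Quinn: Quinn 14–13.
Gupta vs Janssen: Gupta, 18–9.
Gupta–Ahmed: Ahmed 17–10.
Gupta vs Tanaka: Gupta wins 17–10.
Quinn vs Janssen: Janssen wins 16–11.
Quinn vs Ahmed: Quinn, 14–13.
Quinn–Tanaka: Quinn 14–13.
Janssen–Ahmed: Ahmed 14–13.
Janssen vs Tanaka: Tanaka wins 19–8.
Ahmed vs Tanaka: Tanaka, 14–13.
Each nominee drops at least one matchup (Okafor loses to Quinn; Gupta loses to Okafor; Quinn loses to Janssen; Janssen loses to Okafor; Ahmed loses to Quinn; Tanaka loses to Gupta); the cycle Okafor → Gupta → Tanaka → Okafor rules out a Condorcet winner.

none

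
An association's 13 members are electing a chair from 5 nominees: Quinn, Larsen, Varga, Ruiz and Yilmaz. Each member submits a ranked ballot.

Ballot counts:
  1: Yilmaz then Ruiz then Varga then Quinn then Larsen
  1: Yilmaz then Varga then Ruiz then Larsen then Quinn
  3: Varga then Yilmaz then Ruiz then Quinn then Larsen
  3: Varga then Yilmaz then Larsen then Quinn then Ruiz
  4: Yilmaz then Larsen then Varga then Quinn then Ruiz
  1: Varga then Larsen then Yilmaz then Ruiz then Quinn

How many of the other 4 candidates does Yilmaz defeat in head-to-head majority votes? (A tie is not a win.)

Yilmaz against each rival (13 voters):
Yilmaz vs Quinn: 1+1+3+3+4+1 = 13 for Yilmaz, 0 for Quinn — Yilmaz by 13–0.
Yilmaz vs Larsen: 1+1+3+3+4 = 12 for Yilmaz, 1 for Larsen — Yilmaz by 12–1.
Yilmaz vs Varga: Yilmaz is ranked higher on 1+1+4 = 6 ballots, Varga on 7. Varga wins 7–6.
Yilmaz vs Ruiz: Yilmaz wins 13–0.
Yilmaz beats Quinn, Larsen, Ruiz; loses to Varga — 3 pairwise wins.

3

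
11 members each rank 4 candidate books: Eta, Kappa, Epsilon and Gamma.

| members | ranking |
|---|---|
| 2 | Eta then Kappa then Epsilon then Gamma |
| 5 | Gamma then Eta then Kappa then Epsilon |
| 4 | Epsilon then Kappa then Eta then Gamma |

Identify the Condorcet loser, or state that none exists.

Gamma

Head-to-head results (11 members):
Eta vs Kappa: 2+5 = 7 for Eta, 4 for Kappa — Eta by 7–4.
Eta vs Epsilon: Eta is ranked higher on 2+5 = 7 ballots, Epsilon on 4. Eta wins 7–4.
Eta vs Gamma: Eta, 6–5.
Kappa vs Epsilon: Kappa wins 7–4.
Kappa vs Gamma: Kappa is ranked higher on 2+4 = 6 ballots, Gamma on 5. Kappa wins 6–5.
Epsilon vs Gamma: Epsilon wins 6–5.
Gamma loses to every other book — it is the Condorcet loser.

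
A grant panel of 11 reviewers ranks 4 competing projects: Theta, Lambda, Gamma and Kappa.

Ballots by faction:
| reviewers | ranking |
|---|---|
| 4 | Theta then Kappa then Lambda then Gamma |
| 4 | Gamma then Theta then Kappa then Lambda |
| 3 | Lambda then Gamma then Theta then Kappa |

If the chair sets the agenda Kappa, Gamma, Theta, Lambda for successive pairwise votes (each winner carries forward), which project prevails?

Lambda

Round 1: Kappa vs Gamma — 4–7, Gamma advances.
Round 2: Gamma vs Theta — 7–4, Gamma advances.
Round 3: Gamma vs Lambda — 4–7, Lambda advances.
The agenda winner is Lambda.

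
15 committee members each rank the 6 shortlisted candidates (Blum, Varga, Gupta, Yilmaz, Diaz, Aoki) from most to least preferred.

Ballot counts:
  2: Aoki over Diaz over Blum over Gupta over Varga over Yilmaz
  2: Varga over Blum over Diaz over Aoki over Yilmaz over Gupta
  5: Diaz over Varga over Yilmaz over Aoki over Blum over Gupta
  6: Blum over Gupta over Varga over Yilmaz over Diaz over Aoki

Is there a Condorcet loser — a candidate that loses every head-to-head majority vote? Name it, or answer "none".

Head-to-head results (15 committee members):
Blum vs Varga: Blum wins 8–7.
Blum–Gupta: Blum 15–0.
Blum vs Yilmaz: 2+2+6 = 10 for Blum, 5 for Yilmaz — Blum by 10–5.
Blum vs Diaz: Blum preferred on 2+6 = 8 ballots; Blum wins 8–7.
Blum–Aoki: Blum 8–7.
Varga vs Gupta: Gupta, 8–7.
Varga vs Yilmaz: 2+2+5+6 = 15 for Varga, 0 for Yilmaz — Varga by 15–0.
Varga vs Diaz: 2+6 = 8 for Varga, 7 for Diaz — Varga by 8–7.
Varga vs Aoki: Varga wins 13–2.
Gupta vs Yilmaz: 2+6 = 8 for Gupta, 7 for Yilmaz — Gupta by 8–7.
Gupta vs Diaz: Diaz, 9–6.
Gupta vs Aoki: Aoki, 9–6.
Yilmaz vs Diaz: Yilmaz preferred on 6 ballots; Diaz wins 9–6.
Yilmaz vs Aoki: 11 to 4, Yilmaz.
Diaz vs Aoki: Diaz wins 13–2.
Each candidate has at least one pairwise win (Blum beats Varga; Varga beats Yilmaz; Gupta beats Varga; Yilmaz beats Aoki; Diaz beats Gupta; Aoki beats Gupta) — no Condorcet loser.

none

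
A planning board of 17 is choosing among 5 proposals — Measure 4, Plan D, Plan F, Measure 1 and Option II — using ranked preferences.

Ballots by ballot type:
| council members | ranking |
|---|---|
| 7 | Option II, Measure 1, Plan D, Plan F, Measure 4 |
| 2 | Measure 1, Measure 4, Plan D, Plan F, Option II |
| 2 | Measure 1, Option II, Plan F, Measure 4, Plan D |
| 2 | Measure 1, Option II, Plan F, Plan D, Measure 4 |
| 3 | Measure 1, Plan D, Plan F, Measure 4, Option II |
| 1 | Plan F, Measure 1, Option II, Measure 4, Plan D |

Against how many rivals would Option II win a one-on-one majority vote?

3

Option II against each rival (17 council members):
Option II vs Measure 4: Option II, 12–5.
Option II vs Plan D: Option II is ranked higher on 7+2+2+1 = 12 ballots, Plan D on 5. Option II wins 12–5.
Option II vs Plan F: Option II wins 11–6.
Option II vs Measure 1: Measure 1 wins 10–7.
Option II beats Measure 4, Plan D, Plan F; loses to Measure 1 — 3 pairwise wins.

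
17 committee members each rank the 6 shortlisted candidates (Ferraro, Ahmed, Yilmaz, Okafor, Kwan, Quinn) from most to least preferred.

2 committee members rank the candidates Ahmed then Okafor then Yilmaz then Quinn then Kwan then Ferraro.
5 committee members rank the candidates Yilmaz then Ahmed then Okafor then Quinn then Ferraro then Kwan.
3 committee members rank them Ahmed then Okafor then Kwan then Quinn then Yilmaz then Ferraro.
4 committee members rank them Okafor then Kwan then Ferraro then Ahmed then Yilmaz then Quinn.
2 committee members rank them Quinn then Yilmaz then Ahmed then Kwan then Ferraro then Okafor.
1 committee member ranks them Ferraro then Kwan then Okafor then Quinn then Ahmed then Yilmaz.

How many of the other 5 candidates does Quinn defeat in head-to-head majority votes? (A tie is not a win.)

Quinn against each rival (17 committee members):
Quinn vs Ferraro: Quinn preferred on 2+5+3+2 = 12 ballots; Quinn wins 12–5.
Quinn vs Ahmed: 2+1 = 3 for Quinn, 14 for Ahmed — Ahmed by 14–3.
Quinn vs Yilmaz: Quinn preferred on 3+2+1 = 6 ballots; Yilmaz wins 11–6.
Quinn vs Okafor: 2 for Quinn, 15 for Okafor — Okafor by 15–2.
Quinn vs Kwan: Quinn is ranked higher on 2+5+2 = 9 ballots, Kwan on 8. Quinn wins 9–8.
Quinn beats Ferraro, Kwan; loses to Ahmed, Yilmaz, Okafor — 2 pairwise wins.

2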